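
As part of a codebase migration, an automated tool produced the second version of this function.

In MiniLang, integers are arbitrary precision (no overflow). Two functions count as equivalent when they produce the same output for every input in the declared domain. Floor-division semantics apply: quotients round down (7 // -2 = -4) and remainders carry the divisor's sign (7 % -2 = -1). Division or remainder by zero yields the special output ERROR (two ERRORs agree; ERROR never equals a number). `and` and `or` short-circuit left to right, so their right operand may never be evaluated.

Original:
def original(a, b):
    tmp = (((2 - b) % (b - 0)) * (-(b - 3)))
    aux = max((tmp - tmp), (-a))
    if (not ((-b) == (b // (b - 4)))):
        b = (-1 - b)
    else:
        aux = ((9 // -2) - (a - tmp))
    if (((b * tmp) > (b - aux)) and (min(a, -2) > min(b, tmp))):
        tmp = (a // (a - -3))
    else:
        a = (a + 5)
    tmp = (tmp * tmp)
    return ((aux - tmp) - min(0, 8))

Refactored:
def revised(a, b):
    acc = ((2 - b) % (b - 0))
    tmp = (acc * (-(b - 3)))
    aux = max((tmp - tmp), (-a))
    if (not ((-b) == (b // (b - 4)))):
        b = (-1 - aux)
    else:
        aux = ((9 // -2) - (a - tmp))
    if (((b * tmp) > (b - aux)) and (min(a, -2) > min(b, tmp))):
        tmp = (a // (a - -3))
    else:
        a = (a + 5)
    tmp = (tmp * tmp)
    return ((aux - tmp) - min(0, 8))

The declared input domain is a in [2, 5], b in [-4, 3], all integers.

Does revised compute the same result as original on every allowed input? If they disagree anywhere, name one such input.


These are not equivalent — on a=2, b=-4 the outputs split (-196 vs 0).
original: tmp=-14, then aux=0, then (not ((-b) == (b // (b - 4)))) is true, then b=3, then (((b * tmp) > (b - aux)) and (min(a, -2) > min(b, tmp))) is false, then a=7, then tmp=196, then returns -196
revised: acc=-2, then tmp=-14, then aux=0, then (not ((-b) == (b // (b - 4)))) is true, then b=-1, then (((b * tmp) > (b - aux)) and (min(a, -2) > min(b, tmp))) is true, then tmp=0, then tmp=0, then returns 0
verdict: not equivalent; witness: a=2, b=-4


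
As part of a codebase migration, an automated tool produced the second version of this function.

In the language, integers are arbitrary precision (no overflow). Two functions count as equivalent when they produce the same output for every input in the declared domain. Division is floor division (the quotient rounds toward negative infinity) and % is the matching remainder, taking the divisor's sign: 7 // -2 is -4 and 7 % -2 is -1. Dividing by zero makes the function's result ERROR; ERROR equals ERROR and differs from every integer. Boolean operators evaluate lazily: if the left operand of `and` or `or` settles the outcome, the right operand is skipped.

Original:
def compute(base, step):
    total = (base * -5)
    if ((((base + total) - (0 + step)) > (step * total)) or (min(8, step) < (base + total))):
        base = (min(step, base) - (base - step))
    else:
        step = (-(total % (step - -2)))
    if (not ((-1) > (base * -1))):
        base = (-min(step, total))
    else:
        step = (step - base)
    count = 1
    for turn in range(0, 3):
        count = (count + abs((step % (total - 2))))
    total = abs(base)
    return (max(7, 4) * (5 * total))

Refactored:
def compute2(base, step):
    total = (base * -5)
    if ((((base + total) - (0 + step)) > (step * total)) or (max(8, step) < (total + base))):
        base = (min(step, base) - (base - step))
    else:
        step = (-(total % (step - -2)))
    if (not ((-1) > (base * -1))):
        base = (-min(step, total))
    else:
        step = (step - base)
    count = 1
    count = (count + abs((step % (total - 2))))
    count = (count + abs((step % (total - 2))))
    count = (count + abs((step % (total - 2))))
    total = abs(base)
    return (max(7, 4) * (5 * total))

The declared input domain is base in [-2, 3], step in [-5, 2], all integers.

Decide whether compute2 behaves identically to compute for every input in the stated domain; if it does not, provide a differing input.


Try base=-1, step=1.
compute: total := 5 | ((((base + total) - (0 + step)) > (step * total)) or (min(8, step) < (base + total))): true | base := 1 | (not ((-1) > (base * -1))): true | base := -1 | count := 1 | iter turn=0: | count := 2 | iter turn=1: | count := 3 | iter turn=2: | count := 4 | total := 1 | result 35
compute2: total := 5 | ((((base + total) - (0 + step)) > (step * total)) or (max(8, step) < (total + base))): false | step := -2 | (not ((-1) > (base * -1))): true | base := 2 | count := 1 | count := 2 | count := 3 | count := 4 | total := 2 | result 70
35 != 70, so the rewrite changes behavior.
verdict: not equivalent; witness: base=-1, step=1


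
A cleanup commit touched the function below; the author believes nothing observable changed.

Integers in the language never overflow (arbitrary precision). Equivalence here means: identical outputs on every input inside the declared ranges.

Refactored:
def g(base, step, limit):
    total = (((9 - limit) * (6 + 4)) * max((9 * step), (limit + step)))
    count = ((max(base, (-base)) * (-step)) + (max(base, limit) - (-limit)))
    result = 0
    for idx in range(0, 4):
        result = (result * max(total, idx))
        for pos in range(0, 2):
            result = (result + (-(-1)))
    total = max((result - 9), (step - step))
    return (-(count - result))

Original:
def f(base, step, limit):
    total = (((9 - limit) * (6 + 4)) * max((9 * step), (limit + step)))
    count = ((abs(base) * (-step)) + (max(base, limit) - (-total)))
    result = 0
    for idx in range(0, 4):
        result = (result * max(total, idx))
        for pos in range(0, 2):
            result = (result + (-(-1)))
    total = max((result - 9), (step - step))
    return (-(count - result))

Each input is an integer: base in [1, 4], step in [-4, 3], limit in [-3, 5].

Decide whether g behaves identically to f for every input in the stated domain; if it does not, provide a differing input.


Evaluate both at base=1, step=-4, limit=-3.
f: total = -840; count = -835; result = 0; [idx=0]; result = 0; [pos=0]; result = 1; [pos=1]; result = 2; [idx=1]; result = 2; [pos=0]; result = 3; [pos=1]; result = 4; [idx=2]; result = 8; [pos=0]; result = 9; [pos=1]; result = 10; [idx=3]; result = 30; [pos=0]; result = 31; [pos=1]; result = 32; total = 23; return 867
g: total = -840; count = 2; result = 0; [idx=0]; result = 0; [pos=0]; result = 1; [pos=1]; result = 2; [idx=1]; result = 2; [pos=0]; result = 3; [pos=1]; result = 4; [idx=2]; result = 8; [pos=0]; result = 9; [pos=1]; result = 10; [idx=3]; result = 30; [pos=0]; result = 31; [pos=1]; result = 32; total = 23; return 30
867 != 30, so the rewrite changes behavior.
verdict: not equivalent; witness: base=1, step=-4, limit=-3


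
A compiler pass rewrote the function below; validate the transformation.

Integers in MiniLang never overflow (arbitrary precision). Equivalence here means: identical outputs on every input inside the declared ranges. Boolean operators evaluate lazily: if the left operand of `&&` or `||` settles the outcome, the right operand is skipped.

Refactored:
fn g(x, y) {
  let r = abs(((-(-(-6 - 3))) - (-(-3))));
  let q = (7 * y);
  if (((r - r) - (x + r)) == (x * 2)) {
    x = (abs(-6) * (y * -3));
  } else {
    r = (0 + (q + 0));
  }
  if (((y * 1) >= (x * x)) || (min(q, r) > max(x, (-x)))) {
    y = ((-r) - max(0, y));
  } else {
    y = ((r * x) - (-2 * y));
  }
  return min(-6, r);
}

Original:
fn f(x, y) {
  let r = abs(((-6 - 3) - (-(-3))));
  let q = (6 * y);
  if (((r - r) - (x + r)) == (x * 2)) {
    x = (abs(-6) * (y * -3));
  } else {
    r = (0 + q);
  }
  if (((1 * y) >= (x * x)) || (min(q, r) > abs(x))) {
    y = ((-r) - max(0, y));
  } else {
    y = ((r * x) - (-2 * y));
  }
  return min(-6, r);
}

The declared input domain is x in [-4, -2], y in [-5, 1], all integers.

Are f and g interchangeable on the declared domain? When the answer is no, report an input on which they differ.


x=-3, y=-5 yields -30 from f but -35 from g.
verdict: not equivalent; witness: x=-3, y=-5


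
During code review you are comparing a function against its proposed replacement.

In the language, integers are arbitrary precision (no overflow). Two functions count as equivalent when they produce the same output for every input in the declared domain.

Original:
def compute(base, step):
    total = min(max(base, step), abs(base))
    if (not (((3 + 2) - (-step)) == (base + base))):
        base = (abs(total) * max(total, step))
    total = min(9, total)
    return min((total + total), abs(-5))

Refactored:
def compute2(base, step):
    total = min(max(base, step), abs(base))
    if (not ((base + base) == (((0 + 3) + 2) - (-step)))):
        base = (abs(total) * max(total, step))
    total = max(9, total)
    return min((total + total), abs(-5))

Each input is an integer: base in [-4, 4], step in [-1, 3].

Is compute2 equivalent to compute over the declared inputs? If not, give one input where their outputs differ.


Run the pair on base=-4, step=-1.
compute: total becomes -1; next (not (((3 + 2) - (-step)) == (base + base))) evaluates to true; next base becomes -1; next total becomes -1; next final value -2
compute2: total becomes -1; next (not ((base + base) == (((0 + 3) + 2) - (-step)))) evaluates to true; next base becomes -1; next total becomes 9; next final value 5
-2 vs 5 — the two versions disagree here.
verdict: not equivalent; witness: base=-4, step=-1


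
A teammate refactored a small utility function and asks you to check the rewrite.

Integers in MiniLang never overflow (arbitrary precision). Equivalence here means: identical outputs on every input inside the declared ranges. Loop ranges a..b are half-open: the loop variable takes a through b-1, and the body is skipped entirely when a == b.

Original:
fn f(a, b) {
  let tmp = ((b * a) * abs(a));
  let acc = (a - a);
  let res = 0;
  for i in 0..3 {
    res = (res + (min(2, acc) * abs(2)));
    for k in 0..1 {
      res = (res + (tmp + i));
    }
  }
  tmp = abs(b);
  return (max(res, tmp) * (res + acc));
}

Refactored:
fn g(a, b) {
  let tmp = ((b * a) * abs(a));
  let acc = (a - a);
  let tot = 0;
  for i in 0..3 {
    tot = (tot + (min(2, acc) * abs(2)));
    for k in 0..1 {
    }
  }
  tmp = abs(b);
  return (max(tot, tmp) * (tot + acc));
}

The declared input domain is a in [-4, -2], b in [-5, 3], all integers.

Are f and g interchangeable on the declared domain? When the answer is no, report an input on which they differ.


These are not equivalent — on a=-4, b=-5 the outputs split (59049 vs 0).
f: tmp := 80 | acc := 0 | res := 0 | iter i=0: | res := 0 | iter k=0: | res := 80 | iter i=1: | res := 80 | iter k=0: | res := 161 | iter i=2: | res := 161 | iter k=0: | res := 243 | tmp := 5 | result 59049
g: tmp := 80 | acc := 0 | tot := 0 | iter i=0: | tot := 0 | iter k=0: | iter i=1: | tot := 0 | iter k=0: | iter i=2: | tot := 0 | iter k=0: | tmp := 5 | result 0
verdict: not equivalent; witness: a=-4, b=-5


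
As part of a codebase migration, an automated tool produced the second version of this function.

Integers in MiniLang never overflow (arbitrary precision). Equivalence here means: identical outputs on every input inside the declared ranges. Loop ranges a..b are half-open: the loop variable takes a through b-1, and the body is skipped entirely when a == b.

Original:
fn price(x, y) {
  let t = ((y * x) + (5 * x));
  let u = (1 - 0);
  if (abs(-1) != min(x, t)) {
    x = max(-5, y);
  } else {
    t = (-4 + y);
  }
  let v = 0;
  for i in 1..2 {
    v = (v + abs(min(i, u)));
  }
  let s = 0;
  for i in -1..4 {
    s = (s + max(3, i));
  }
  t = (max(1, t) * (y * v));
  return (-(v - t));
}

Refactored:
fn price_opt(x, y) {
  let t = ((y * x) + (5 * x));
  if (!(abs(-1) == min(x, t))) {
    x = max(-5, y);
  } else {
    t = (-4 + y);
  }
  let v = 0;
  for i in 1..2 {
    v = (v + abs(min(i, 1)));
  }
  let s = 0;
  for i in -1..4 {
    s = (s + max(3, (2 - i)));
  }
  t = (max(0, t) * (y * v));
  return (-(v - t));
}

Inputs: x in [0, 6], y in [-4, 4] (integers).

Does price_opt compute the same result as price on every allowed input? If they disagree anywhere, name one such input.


These are not equivalent — on x=0, y=-4 the outputs split (-5 vs -1).
price: t = 0; u = 1; (abs(-1) != min(x, t)) -> true; x = -4; v = 0; [i=1]; v = 1; s = 0; [i=-1]; s = 3; [i=0]; s = 6; [i=1]; s = 9; [i=2]; s = 12; [i=3]; s = 15; t = -4; return -5
price_opt: t = 0; (!(abs(-1) == min(x, t))) -> true; x = -4; v = 0; [i=1]; v = 1; s = 0; [i=-1]; s = 3; [i=0]; s = 6; [i=1]; s = 9; [i=2]; s = 12; [i=3]; s = 15; t = 0; return -1
verdict: not equivalent; witness: x=0, y=-4


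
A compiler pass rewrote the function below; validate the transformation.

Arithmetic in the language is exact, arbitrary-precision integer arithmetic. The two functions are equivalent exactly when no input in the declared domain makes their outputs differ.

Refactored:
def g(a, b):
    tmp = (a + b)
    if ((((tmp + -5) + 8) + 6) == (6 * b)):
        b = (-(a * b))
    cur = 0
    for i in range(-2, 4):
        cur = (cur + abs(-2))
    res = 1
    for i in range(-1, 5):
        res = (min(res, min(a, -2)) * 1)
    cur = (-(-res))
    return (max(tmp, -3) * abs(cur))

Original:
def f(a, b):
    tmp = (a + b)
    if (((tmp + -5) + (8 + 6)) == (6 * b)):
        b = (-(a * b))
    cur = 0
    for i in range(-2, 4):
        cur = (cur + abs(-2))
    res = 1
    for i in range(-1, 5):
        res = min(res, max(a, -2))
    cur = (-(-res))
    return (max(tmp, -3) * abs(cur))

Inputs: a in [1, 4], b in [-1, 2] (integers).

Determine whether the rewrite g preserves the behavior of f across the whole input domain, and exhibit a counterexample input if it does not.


Take a=1, b=0.
f: tmp becomes 1; next (((tmp + -5) + (8 + 6)) == (6 * b)) evaluates to false; next cur becomes 0; next at i=-2:; next cur becomes 2; next at i=-1:; next cur becomes 4; next at i=0:; next cur becomes 6; next at i=1:; next cur becomes 8; next at i=2:; next cur becomes 10; next at i=3:; next cur becomes 12; next res becomes 1; next at i=-1:; next res becomes 1; next at i=0:; next res becomes 1; next at i=1:; next res becomes 1; next at i=2:; next res becomes 1; next at i=3:; next res becomes 1; next at i=4:; next res becomes 1; next cur becomes 1; next final value 1
g: tmp becomes 1; next ((((tmp + -5) + 8) + 6) == (6 * b)) evaluates to false; next cur becomes 0; next at i=-2:; next cur becomes 2; next at i=-1:; next cur becomes 4; next at i=0:; next cur becomes 6; next at i=1:; next cur becomes 8; next at i=2:; next cur becomes 10; next at i=3:; next cur becomes 12; next res becomes 1; next at i=-1:; next res becomes -2; next at i=0:; next res becomes -2; next at i=1:; next res becomes -2; next at i=2:; next res becomes -2; next at i=3:; next res becomes -2; next at i=4:; next res becomes -2; next cur becomes -2; next final value 2
1 and 2 differ, so these are not the same function on this domain.
verdict: not equivalent; witness: a=1, b=0


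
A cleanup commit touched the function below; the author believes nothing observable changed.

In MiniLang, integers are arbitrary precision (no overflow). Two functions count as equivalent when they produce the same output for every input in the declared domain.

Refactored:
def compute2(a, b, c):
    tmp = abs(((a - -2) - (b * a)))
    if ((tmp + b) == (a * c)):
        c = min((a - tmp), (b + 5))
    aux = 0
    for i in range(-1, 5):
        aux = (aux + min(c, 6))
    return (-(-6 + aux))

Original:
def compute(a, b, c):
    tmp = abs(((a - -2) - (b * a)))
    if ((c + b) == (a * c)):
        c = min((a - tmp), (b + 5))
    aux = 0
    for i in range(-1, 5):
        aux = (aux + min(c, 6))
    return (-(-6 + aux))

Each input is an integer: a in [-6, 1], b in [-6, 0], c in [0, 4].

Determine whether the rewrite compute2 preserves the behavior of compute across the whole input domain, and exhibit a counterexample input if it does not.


a=-6, b=0, c=0 yields 66 from compute but 6 from compute2.
verdict: not equivalent; witness: a=-6, b=0, c=0


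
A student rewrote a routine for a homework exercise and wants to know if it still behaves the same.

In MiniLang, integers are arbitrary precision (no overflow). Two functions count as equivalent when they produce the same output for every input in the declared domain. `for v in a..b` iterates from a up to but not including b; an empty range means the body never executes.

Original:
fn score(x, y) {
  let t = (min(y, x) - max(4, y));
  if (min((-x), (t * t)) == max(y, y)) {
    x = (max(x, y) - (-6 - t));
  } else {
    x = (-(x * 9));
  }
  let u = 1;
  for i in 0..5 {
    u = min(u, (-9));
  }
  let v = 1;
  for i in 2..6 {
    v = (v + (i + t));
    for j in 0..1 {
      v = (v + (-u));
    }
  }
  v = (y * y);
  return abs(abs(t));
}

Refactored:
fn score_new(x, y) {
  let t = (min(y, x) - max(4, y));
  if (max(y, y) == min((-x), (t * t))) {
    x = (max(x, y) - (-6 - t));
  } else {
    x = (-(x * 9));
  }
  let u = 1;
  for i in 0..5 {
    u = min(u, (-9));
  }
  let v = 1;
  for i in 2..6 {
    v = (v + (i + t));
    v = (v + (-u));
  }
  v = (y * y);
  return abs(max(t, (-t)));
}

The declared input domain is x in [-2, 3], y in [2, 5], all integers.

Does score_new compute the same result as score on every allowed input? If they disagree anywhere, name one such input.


Behavior is preserved: although local variable names differ; also loop structure differs; also statement counts differ; also min/max/abs usage differs, the outputs never diverge.
One worked example (x=1, y=5) — score: t := -4 | (min((-x), (t * t)) == max(y, y)): false | x := -9 | u := 1 | iter i=0: | u := -9 | iter i=1: | u := -9 | iter i=2: | u := -9 | iter i=3: | u := -9 | iter i=4: | u := -9 | v := 1 | iter i=2: | v := -1 | iter j=0: | v := 8 | iter i=3: | v := 7 | iter j=0: | v := 16 | iter i=4: | v := 16 | iter j=0: | v := 25 | iter i=5: | v := 26 | iter j=0: | v := 35 | v := 25 | result 4; score_new: t := -4 | (max(y, y) == min((-x), (t * t))): false | x := -9 | u := 1 | iter i=0: | u := -9 | iter i=1: | u := -9 | iter i=2: | u := -9 | iter i=3: | u := -9 | iter i=4: | u := -9 | v := 1 | iter i=2: | v := -1 | v := 8 | iter i=3: | v := 7 | v := 16 | iter i=4: | v := 16 | v := 25 | iter i=5: | v := 26 | v := 35 | v := 25 | result 4; agreement on 4.
Across all 24 domain points the two functions coincide.
verdict: equivalent


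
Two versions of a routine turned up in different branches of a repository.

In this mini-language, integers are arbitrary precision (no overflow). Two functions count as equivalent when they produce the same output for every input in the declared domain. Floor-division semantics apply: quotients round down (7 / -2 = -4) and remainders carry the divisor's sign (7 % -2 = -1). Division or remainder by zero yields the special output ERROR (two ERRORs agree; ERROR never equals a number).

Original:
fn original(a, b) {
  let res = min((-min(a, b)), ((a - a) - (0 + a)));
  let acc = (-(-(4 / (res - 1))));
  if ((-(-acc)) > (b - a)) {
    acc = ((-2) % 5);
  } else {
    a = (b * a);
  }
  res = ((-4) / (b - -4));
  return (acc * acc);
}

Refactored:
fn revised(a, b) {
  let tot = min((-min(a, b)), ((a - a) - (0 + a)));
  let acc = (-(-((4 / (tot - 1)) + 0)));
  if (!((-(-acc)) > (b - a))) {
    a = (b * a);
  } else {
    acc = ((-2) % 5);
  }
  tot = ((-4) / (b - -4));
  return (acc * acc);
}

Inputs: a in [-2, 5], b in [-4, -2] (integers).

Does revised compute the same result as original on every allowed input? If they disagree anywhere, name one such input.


Comparing the listings, the differences include: local variable names differ; and constant usage differs; and boolean connective usage differs; and arithmetic usage differs.
One worked example (a=-2, b=-2) — original: res=2, then acc=4, then ((-(-acc)) > (b - a)) is true, then acc=3, then res=-2, then returns 9; revised: tot=2, then acc=4, then (!((-(-acc)) > (b - a))) is false, then acc=3, then tot=-2, then returns 9; agreement on 9.
Every one of the 24 inputs gives matching results.
verdict: equivalent


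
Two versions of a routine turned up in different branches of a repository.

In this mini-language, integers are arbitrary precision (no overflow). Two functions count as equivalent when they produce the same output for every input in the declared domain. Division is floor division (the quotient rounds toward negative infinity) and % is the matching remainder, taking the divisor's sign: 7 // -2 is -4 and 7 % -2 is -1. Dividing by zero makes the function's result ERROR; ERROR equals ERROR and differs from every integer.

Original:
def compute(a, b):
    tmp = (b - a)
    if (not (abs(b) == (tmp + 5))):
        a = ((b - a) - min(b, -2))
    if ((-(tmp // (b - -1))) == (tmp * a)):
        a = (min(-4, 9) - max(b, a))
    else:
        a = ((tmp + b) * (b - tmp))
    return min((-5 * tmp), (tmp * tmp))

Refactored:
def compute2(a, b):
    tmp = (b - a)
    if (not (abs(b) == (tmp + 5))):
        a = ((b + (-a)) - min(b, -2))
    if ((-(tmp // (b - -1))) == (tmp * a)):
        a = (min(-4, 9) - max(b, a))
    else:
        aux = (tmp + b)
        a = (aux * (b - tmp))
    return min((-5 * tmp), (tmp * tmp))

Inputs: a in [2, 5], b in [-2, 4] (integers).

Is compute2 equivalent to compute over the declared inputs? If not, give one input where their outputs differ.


Equivalent — the differences include statement counts differ, plus arithmetic usage differs, plus local variable names differ, yet no declared input distinguishes the two.
Spot check at a=2, b=2 — compute: tmp becomes 0; next (not (abs(b) == (tmp + 5))) evaluates to true; next a becomes 2; next ((-(tmp // (b - -1))) == (tmp * a)) evaluates to true; next a becomes -6; next final value 0. compute2: tmp becomes 0; next (not (abs(b) == (tmp + 5))) evaluates to true; next a becomes 2; next ((-(tmp // (b - -1))) == (tmp * a)) evaluates to true; next a becomes -6; next final value 0. Both give 0.
Every one of the 28 inputs gives matching results.
verdict: equivalent


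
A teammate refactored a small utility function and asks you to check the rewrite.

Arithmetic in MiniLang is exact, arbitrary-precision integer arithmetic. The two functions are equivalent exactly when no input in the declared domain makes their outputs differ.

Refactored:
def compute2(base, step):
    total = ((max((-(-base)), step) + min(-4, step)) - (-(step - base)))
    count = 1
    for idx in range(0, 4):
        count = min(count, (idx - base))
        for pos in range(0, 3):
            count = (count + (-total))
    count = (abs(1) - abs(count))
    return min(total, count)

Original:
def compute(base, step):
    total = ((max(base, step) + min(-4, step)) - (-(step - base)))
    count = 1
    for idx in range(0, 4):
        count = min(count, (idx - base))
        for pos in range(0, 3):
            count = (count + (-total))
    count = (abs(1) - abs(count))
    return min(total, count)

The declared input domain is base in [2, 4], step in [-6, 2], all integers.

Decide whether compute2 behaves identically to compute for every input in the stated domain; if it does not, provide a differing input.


The two versions differ — the changes include same computation, different form.
One worked example (base=2, step=-4) — compute: total = -8; count = 1; [idx=0]; count = -2; [pos=0]; count = 6; [pos=1]; count = 14; [pos=2]; count = 22; [idx=1]; count = -1; [pos=0]; count = 7; [pos=1]; count = 15; [pos=2]; count = 23; [idx=2]; count = 0; [pos=0]; count = 8; [pos=1]; count = 16; [pos=2]; count = 24; [idx=3]; count = 1; [pos=0]; count = 9; [pos=1]; count = 17; [pos=2]; count = 25; count = -24; return -24; compute2: total = -8; count = 1; [idx=0]; count = -2; [pos=0]; count = 6; [pos=1]; count = 14; [pos=2]; count = 22; [idx=1]; count = -1; [pos=0]; count = 7; [pos=1]; count = 15; [pos=2]; count = 23; [idx=2]; count = 0; [pos=0]; count = 8; [pos=1]; count = 16; [pos=2]; count = 24; [idx=3]; count = 1; [pos=0]; count = 9; [pos=1]; count = 17; [pos=2]; count = 25; count = -24; return -24; agreement on -24.
Checked all 27 inputs in the declared domain: the outputs agree on every one.
verdict: equivalent


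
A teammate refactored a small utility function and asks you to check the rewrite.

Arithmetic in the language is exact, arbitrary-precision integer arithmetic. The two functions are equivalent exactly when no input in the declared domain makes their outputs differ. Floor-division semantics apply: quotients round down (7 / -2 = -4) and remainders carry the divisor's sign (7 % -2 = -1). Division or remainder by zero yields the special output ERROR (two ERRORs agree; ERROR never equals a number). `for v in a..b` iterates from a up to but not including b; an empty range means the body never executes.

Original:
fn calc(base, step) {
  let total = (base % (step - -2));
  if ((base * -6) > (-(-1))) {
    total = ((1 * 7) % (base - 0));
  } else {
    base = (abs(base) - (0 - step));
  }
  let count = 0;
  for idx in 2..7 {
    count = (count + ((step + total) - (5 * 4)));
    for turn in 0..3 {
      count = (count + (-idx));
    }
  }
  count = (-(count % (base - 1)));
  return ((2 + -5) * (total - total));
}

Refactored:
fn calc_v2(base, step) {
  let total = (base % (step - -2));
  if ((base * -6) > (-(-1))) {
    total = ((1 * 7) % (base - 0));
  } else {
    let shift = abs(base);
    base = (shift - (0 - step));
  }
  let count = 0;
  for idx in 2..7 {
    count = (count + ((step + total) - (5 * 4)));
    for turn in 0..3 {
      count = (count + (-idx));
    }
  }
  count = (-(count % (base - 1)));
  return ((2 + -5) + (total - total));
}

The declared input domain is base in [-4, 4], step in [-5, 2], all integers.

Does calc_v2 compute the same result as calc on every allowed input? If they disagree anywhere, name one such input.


The rewrite breaks on base=-4, step=-5, where the results are 0 and -3.
calc: total becomes -1; next ((base * -6) > (-(-1))) evaluates to true; next total becomes -1; next count becomes 0; next at idx=2:; next count becomes -26; next at turn=0:; next count becomes -28; next at turn=1:; next count becomes -30; next at turn=2:; next count becomes -32; next at idx=3:; next count becomes -58; next at turn=0:; next count becomes -61; next at turn=1:; next count becomes -64; next at turn=2:; next count becomes -67; next at idx=4:; next count becomes -93; next at turn=0:; next count becomes -97; next at turn=1:; next count becomes -101; next at turn=2:; next count becomes -105; next at idx=5:; next count becomes -131; next at turn=0:; next count becomes -136; next at turn=1:; next count becomes -141; next at turn=2:; next count becomes -146; next at idx=6:; next count becomes -172; next at turn=0:; next count becomes -178; next at turn=1:; next count becomes -184; next at turn=2:; next count becomes -190; next count becomes 0; next final value 0
calc_v2: total becomes -1; next ((base * -6) > (-(-1))) evaluates to true; next total becomes -1; next count becomes 0; next at idx=2:; next count becomes -26; next at turn=0:; next count becomes -28; next at turn=1:; next count becomes -30; next at turn=2:; next count becomes -32; next at idx=3:; next count becomes -58; next at turn=0:; next count becomes -61; next at turn=1:; next count becomes -64; next at turn=2:; next count becomes -67; next at idx=4:; next count becomes -93; next at turn=0:; next count becomes -97; next at turn=1:; next count becomes -101; next at turn=2:; next count becomes -105; next at idx=5:; next count becomes -131; next at turn=0:; next count becomes -136; next at turn=1:; next count becomes -141; next at turn=2:; next count becomes -146; next at idx=6:; next count becomes -172; next at turn=0:; next count becomes -178; next at turn=1:; next count becomes -184; next at turn=2:; next count becomes -190; next count becomes 0; next final value -3
verdict: not equivalent; witness: base=-4, step=-5


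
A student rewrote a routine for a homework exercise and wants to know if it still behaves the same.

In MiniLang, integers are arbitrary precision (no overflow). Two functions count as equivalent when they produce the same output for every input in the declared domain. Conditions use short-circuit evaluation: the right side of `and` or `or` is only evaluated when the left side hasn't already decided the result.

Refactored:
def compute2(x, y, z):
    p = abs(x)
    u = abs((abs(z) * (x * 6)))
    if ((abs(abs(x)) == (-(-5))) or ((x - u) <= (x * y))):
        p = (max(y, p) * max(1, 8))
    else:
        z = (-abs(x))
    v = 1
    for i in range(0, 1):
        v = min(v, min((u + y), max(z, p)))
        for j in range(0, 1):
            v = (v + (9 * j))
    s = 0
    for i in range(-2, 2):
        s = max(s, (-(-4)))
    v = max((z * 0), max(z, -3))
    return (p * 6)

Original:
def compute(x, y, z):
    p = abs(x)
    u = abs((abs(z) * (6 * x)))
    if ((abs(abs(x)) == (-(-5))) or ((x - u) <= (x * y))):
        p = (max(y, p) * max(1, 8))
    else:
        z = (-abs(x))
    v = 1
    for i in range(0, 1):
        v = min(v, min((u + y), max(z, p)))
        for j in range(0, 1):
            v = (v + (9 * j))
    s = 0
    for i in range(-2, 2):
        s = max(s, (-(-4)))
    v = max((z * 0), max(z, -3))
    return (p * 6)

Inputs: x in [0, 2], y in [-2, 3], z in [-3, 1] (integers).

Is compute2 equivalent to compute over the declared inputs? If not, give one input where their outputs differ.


The two versions differ — the changes include same computation, different form.
Tracing x=2, y=-1, z=-2: compute: p becomes 2; next u becomes 24; next ((abs(abs(x)) == (-(-5))) or ((x - u) <= (x * y))) evaluates to true; next p becomes 16; next v becomes 1; next at i=0:; next v becomes 1; next at j=0:; next v becomes 1; next s becomes 0; next at i=-2:; next s becomes 4; next at i=-1:; next s becomes 4; next at i=0:; next s becomes 4; next at i=1:; next s becomes 4; next v becomes 0; next final value 96 | compute2: p becomes 2; next u becomes 24; next ((abs(abs(x)) == (-(-5))) or ((x - u) <= (x * y))) evaluates to true; next p becomes 16; next v becomes 1; next at i=0:; next v becomes 1; next at j=0:; next v becomes 1; next s becomes 0; next at i=-2:; next s becomes 4; next at i=-1:; next s becomes 4; next at i=0:; next s becomes 4; next at i=1:; next s becomes 4; next v becomes 0; next final value 96 — matching result 96.
An exhaustive pass over the 90 declared inputs shows identical outputs.
verdict: equivalent


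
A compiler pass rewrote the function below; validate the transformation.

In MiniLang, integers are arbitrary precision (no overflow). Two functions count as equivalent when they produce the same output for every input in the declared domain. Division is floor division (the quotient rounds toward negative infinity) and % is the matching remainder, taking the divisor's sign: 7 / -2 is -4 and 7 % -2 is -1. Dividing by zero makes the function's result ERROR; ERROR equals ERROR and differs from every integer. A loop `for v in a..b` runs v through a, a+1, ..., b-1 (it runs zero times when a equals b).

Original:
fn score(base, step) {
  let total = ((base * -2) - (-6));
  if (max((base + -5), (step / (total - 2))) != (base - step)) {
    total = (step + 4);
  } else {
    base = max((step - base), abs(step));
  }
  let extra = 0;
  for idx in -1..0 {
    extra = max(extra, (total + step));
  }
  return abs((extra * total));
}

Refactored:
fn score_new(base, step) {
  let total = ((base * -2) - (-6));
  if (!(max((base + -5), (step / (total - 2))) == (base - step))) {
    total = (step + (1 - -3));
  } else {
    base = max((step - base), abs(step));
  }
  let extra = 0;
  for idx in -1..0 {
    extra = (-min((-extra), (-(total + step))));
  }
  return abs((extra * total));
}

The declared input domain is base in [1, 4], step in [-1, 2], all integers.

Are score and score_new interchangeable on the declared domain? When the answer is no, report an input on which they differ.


Comparing the listings, the differences include: constant usage differs; and arithmetic usage differs; and boolean connective usage differs; and comparison usage differs; and min/max/abs usage differs.
Tracing base=4, step=1: score: total := -2 | (max((base + -5), (step / (total - 2))) != (base - step)): true | total := 5 | extra := 0 | iter idx=-1: | extra := 6 | result 30 | score_new: total := -2 | (!(max((base + -5), (step / (total - 2))) == (base - step))): true | total := 5 | extra := 0 | iter idx=-1: | extra := 6 | result 30 — matching result 30.
Across all 16 domain points the two functions coincide.
verdict: equivalent


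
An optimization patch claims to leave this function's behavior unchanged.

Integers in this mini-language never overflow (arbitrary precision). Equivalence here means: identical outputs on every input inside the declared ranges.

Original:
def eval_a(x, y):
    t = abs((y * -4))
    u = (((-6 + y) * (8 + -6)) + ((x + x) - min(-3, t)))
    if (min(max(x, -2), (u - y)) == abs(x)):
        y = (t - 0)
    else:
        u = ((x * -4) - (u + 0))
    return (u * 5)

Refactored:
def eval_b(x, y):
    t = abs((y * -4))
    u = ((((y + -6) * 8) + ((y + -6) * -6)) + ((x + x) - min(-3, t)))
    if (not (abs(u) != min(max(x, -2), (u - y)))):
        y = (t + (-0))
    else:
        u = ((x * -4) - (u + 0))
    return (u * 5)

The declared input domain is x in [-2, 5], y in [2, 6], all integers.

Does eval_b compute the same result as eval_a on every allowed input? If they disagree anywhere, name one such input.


Run the pair on x=3, y=6.
eval_a: t = 24; u = 9; (min(max(x, -2), (u - y)) == abs(x)) -> true; y = 24; return 45
eval_b: t = 24; u = 9; (not (abs(u) != min(max(x, -2), (u - y)))) -> false; u = -21; return -105
45 and -105 differ, so these are not the same function on this domain.
verdict: not equivalent; witness: x=3, y=6


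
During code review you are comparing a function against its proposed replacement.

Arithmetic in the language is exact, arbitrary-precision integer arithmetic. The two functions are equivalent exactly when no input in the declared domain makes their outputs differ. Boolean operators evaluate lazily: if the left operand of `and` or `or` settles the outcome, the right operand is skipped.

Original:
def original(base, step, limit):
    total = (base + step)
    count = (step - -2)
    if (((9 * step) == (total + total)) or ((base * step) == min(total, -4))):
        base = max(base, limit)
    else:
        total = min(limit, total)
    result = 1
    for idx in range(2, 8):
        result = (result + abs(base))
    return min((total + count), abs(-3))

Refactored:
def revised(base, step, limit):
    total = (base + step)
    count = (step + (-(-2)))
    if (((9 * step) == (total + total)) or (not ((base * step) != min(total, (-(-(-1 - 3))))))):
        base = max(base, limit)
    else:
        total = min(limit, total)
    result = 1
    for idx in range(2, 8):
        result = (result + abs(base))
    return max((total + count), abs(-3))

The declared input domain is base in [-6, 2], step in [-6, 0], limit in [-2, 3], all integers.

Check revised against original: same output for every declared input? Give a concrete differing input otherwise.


There is a counterexample at base=-6, step=-6, limit=-2: -16 on one side, 3 on the other.
original: total := -12 | count := -4 | (((9 * step) == (total + total)) or ((base * step) == min(total, -4))): false | total := -12 | result := 1 | iter idx=2: | result := 7 | iter idx=3: | result := 13 | iter idx=4: | result := 19 | iter idx=5: | result := 25 | iter idx=6: | result := 31 | iter idx=7: | result := 37 | result -16
revised: total := -12 | count := -4 | (((9 * step) == (total + total)) or (not ((base * step) != min(total, (-(-(-1 - 3))))))): false | total := -12 | result := 1 | iter idx=2: | result := 7 | iter idx=3: | result := 13 | iter idx=4: | result := 19 | iter idx=5: | result := 25 | iter idx=6: | result := 31 | iter idx=7: | result := 37 | result 3
verdict: not equivalent; witness: base=-6, step=-6, limit=-2


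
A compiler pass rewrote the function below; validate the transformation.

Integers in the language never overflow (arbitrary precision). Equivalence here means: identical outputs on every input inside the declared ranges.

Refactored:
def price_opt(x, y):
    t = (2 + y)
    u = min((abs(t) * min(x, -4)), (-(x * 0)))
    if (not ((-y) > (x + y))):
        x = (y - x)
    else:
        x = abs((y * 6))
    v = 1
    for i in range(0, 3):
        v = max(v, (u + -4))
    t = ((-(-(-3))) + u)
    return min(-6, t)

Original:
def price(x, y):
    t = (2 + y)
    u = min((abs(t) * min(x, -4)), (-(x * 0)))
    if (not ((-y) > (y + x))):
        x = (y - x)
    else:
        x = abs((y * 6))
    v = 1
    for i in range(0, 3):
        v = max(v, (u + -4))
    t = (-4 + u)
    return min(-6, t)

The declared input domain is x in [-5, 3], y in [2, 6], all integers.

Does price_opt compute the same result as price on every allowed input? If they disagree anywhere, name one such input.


Consider the input x=-5, y=2.
price: t := 4 | u := -20 | (not ((-y) > (y + x))): false | x := 12 | v := 1 | iter i=0: | v := 1 | iter i=1: | v := 1 | iter i=2: | v := 1 | t := -24 | result -24
price_opt: t := 4 | u := -20 | (not ((-y) > (x + y))): false | x := 12 | v := 1 | iter i=0: | v := 1 | iter i=1: | v := 1 | iter i=2: | v := 1 | t := -23 | result -23
-24 against -23: the behavior changed.
verdict: not equivalent; witness: x=-5, y=2


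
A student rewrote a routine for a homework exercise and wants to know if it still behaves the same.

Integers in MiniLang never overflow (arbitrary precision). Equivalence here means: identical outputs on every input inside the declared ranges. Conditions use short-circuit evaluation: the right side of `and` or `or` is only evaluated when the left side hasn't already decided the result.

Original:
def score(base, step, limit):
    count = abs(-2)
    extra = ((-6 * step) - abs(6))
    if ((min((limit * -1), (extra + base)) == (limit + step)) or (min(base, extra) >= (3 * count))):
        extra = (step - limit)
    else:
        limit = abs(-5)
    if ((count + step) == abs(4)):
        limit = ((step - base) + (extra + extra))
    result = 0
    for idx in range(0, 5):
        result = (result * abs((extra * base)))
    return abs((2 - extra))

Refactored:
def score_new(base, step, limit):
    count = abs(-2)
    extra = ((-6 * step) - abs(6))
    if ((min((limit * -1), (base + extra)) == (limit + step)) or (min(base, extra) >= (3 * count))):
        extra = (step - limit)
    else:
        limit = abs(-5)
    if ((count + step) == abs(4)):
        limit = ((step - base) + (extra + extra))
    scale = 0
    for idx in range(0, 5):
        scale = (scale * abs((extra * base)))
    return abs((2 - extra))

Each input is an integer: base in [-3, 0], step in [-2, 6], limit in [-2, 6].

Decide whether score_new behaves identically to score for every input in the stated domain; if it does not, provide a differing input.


Comparing the listings, the differences include: local variable names differ.
Spot check at base=-1, step=2, limit=-2 — score: count=2, then extra=-18, then ((min((limit * -1), (extra + base)) == (limit + step)) or (min(base, extra) >= (3 * count))) is false, then limit=5, then ((count + step) == abs(4)) is true, then limit=-33, then result=0, then (idx=0), then result=0, then (idx=1), then result=0, then (idx=2), then result=0, then (idx=3), then result=0, then (idx=4), then result=0, then returns 20. score_new: count=2, then extra=-18, then ((min((limit * -1), (base + extra)) == (limit + step)) or (min(base, extra) >= (3 * count))) is false, then limit=5, then ((count + step) == abs(4)) is true, then limit=-33, then scale=0, then (idx=0), then scale=0, then (idx=1), then scale=0, then (idx=2), then scale=0, then (idx=3), then scale=0, then (idx=4), then scale=0, then returns 20. Both give 20.
Checked all 324 inputs in the declared domain: the outputs agree on every one.
verdict: equivalent


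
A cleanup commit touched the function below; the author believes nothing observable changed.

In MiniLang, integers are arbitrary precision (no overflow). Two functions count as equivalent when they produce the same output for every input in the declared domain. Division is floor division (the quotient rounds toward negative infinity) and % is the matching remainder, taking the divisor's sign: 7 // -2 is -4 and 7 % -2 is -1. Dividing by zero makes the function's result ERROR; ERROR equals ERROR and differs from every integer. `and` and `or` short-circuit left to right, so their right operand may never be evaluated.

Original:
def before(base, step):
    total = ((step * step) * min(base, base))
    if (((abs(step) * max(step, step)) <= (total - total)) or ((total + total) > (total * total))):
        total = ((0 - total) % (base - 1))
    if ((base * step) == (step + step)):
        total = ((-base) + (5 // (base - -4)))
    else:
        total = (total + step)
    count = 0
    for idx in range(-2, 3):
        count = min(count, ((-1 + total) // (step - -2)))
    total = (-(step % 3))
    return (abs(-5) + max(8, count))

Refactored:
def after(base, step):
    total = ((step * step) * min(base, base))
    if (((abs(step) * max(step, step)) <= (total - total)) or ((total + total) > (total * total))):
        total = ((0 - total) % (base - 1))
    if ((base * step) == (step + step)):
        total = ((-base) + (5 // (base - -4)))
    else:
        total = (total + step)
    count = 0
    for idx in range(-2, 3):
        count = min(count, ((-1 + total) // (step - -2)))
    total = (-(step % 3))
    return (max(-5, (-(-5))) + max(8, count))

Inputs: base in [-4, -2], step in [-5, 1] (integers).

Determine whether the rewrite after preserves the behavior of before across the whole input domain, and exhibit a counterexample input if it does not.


Reading the diff, among the changes: min/max/abs usage differs, constant usage differs.
As a probe, take base=-3, step=-3: before runs total becomes -27; next (((abs(step) * max(step, step)) <= (total - total)) or ((total + total) > (total * total))) evaluates to true; next total becomes -1; next ((base * step) == (step + step)) evaluates to false; next total becomes -4; next count becomes 0; next at idx=-2:; next count becomes 0; next at idx=-1:; next count becomes 0; next at idx=0:; next count becomes 0; next at idx=1:; next count becomes 0; next at idx=2:; next count becomes 0; next total becomes 0; next final value 13; after runs total becomes -27; next (((abs(step) * max(step, step)) <= (total - total)) or ((total + total) > (total * total))) evaluates to true; next total becomes -1; next ((base * step) == (step + step)) evaluates to false; next total becomes -4; next count becomes 0; next at idx=-2:; next count becomes 0; next at idx=-1:; next count becomes 0; next at idx=0:; next count becomes 0; next at idx=1:; next count becomes 0; next at idx=2:; next count becomes 0; next total becomes 0; next final value 13; both end at 13.
Every one of the 21 inputs gives matching results.
verdict: equivalent
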